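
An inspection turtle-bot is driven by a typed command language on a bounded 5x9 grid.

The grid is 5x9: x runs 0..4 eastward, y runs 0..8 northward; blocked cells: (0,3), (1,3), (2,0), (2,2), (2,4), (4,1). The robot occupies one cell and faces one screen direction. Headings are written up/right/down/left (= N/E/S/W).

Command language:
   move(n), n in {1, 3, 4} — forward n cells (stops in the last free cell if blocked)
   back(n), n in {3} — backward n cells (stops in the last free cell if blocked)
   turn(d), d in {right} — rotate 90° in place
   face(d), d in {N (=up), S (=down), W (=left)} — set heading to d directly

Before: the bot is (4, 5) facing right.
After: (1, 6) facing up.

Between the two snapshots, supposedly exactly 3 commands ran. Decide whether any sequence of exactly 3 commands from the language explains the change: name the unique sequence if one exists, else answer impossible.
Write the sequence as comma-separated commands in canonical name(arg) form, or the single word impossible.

key: running move(1) before back(3) would end elsewhere — order is forced
t0: (4, 5) facing right
t=1 back(3) ⇒ (1, 5) facing right
t=2 face(N) ⇒ (1, 5) facing up
t=3 move(1) ⇒ (1, 6) facing up
uniquely the one of 512 3-step routes that fits.

back(3), face(N), move(1)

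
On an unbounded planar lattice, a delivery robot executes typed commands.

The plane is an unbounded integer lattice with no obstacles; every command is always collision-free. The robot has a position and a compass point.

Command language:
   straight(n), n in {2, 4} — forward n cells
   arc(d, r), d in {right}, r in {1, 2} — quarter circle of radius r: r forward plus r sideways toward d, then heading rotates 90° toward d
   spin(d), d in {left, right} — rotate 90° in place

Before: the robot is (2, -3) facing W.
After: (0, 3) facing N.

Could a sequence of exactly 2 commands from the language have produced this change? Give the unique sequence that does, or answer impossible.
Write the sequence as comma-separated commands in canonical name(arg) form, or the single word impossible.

key: position moved to (0,3) AND the heading swung to N — translation plus rotation needed
from: (2, -3) facing W
[1] after arc(right, 2): (0, -1) facing N
[2] after straight(4): (0, 3) facing N
all 36 alternatives checked — unique.

arc(right, 2), straight(4)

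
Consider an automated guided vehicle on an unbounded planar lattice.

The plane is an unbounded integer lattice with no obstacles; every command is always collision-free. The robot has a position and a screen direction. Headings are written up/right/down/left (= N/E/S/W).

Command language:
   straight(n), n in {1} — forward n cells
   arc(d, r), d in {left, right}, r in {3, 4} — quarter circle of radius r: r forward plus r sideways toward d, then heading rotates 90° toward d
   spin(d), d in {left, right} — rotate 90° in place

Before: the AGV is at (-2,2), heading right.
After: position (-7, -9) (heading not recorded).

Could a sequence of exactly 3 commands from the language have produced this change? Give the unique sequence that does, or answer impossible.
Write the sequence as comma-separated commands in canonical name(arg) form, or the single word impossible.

key: order matters: swapping arc(right, 3) and arc(left, 4) lands elsewhere
begin: at (-2,2), heading right
[1] after arc(right, 3): at (1,-1), heading down
[2] after arc(right, 4): at (-3,-5), heading left
[3] after arc(left, 4): at (-7,-9), heading down
uniquely the one of 343 3-step routes that fits.

arc(right, 3), arc(right, 4), arc(left, 4)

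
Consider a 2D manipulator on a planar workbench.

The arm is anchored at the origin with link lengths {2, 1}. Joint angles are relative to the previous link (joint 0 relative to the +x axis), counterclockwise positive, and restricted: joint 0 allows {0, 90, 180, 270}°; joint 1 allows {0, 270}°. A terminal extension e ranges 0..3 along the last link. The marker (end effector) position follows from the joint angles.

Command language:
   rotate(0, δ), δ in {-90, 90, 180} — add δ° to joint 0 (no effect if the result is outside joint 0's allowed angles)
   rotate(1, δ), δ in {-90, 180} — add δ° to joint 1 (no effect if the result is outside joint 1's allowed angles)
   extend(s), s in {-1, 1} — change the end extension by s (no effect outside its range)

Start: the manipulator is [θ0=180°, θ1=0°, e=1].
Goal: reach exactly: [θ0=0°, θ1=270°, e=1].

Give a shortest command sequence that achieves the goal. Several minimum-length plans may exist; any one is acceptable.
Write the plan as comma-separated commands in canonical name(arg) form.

rotate(0, 180), rotate(1, -90)

begin: [θ0=180°, θ1=0°, e=1]
[1] after rotate(0, 180): [θ0=0°, θ1=0°, e=1]
[2] after rotate(1, -90): [θ0=0°, θ1=270°, e=1]
minimal: 2 command(s), checked below 2.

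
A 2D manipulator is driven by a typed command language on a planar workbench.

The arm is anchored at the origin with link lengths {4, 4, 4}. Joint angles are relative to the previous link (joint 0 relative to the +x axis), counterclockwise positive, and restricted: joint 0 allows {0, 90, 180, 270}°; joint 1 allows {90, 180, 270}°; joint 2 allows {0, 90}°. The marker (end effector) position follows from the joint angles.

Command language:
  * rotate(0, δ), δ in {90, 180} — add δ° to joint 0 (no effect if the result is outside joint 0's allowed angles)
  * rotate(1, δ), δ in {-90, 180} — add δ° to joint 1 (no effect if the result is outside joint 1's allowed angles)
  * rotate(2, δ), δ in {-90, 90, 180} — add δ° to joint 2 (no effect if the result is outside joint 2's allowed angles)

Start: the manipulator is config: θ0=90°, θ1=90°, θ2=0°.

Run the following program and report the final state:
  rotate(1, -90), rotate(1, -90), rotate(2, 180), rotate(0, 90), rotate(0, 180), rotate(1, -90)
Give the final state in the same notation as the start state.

config: θ0=0°, θ1=90°, θ2=0°

from: config: θ0=90°, θ1=90°, θ2=0°
step 1 (rotate(1, -90)): config: θ0=90°, θ1=90°, θ2=0°
step 2 (rotate(1, -90)): config: θ0=90°, θ1=90°, θ2=0°
step 3 (rotate(2, 180)): config: θ0=90°, θ1=90°, θ2=0°
step 4 (rotate(0, 90)): config: θ0=180°, θ1=90°, θ2=0°
step 5 (rotate(0, 180)): config: θ0=0°, θ1=90°, θ2=0°
step 6 (rotate(1, -90)): config: θ0=0°, θ1=90°, θ2=0°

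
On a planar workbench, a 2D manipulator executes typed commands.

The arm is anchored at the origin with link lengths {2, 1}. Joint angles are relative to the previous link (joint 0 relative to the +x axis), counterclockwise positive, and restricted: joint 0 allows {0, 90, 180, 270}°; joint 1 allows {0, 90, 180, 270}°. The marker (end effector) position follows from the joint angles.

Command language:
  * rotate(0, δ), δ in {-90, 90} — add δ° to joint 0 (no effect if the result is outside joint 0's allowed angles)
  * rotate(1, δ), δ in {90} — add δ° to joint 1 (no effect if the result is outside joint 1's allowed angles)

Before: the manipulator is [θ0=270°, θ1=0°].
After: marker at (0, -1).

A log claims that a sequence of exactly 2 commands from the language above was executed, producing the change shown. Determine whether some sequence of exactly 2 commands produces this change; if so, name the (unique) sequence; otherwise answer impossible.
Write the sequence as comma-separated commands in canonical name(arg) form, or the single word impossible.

rotate(1, 90), rotate(1, 90)

initial: [θ0=270°, θ1=0°]
[1] after rotate(1, 90): [θ0=270°, θ1=90°]
[2] after rotate(1, 90): [θ0=270°, θ1=180°]
uniquely the one of 9 2-step routes that fits.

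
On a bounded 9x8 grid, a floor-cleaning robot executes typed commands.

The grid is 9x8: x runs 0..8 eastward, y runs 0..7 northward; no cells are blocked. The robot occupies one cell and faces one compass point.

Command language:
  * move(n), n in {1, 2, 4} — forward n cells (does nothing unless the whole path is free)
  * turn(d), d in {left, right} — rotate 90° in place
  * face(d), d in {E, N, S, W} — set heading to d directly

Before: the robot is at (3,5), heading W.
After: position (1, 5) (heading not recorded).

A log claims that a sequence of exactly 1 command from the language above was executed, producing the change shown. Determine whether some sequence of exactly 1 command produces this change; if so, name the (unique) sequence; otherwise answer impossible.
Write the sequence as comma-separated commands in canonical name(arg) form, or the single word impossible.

initial: at (3,5), heading W
1. move(2) → at (1,5), heading W
uniquely the one of 9 1-step routes that fits.

move(2)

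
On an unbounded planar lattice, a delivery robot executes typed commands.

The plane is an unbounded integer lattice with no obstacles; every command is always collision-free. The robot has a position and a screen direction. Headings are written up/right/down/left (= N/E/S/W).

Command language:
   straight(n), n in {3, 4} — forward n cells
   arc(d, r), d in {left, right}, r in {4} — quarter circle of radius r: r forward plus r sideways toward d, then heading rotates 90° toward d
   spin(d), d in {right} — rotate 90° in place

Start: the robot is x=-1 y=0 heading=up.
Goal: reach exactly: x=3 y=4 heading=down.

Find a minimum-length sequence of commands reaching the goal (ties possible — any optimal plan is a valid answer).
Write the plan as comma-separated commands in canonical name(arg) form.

from: x=-1 y=0 heading=up
t=1 arc(right, 4) ⇒ x=3 y=4 heading=right
t=2 spin(right) ⇒ x=3 y=4 heading=down
nothing shorter than 2 reaches the goal.

arc(right, 4), spin(right)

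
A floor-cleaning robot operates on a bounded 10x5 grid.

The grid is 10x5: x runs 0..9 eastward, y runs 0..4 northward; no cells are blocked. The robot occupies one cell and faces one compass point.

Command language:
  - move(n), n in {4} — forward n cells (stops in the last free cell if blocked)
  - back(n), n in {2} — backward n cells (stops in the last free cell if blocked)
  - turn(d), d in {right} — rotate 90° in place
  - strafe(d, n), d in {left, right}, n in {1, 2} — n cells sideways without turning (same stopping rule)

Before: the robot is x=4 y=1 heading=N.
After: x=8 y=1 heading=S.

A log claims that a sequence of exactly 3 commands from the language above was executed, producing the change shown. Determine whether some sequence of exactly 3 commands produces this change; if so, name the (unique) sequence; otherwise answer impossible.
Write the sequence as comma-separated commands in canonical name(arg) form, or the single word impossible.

key: position moved to (8,1) AND the heading swung to S — translation plus rotation needed
initial: x=4 y=1 heading=N
1. turn(right) → x=4 y=1 heading=E
2. move(4) → x=8 y=1 heading=E
3. turn(right) → x=8 y=1 heading=S
uniquely the one of 343 3-step routes that fits.

turn(right), move(4), turn(right)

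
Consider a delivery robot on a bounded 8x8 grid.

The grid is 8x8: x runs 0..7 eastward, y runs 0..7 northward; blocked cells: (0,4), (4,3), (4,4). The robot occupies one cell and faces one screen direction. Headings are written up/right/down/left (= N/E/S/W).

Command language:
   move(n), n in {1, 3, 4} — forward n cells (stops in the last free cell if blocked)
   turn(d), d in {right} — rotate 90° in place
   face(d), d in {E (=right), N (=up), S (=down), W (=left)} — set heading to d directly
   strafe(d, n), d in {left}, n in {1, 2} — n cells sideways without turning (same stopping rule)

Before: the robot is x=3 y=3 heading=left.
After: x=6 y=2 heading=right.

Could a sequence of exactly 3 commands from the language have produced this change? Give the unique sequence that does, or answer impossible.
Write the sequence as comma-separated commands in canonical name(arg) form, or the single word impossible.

strafe(left, 1), face(E), move(3)

key: running move(3) before strafe(left, 1) would end elsewhere — order is forced
start: x=3 y=3 heading=left
step 1 (strafe(left, 1)): x=3 y=2 heading=left
step 2 (face(E)): x=3 y=2 heading=right
step 3 (move(3)): x=6 y=2 heading=right
no other 3-command option fits: unique.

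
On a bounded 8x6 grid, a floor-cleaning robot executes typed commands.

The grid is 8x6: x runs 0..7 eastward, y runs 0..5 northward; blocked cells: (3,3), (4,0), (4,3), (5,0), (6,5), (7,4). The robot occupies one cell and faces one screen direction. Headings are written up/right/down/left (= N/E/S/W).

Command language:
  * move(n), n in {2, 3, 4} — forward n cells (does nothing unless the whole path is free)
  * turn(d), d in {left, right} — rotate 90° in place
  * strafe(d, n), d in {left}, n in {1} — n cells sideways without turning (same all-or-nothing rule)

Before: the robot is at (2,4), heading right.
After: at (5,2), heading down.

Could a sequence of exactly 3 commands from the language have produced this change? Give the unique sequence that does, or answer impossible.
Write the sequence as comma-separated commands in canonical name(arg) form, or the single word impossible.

key: cell and facing (now S) both changed — the 3 commands mix motion and turning
from: at (2,4), heading right
step 1 (move(3)): at (5,4), heading right
step 2 (turn(right)): at (5,4), heading down
step 3 (move(2)): at (5,2), heading down
no other 3-command option fits: unique.

move(3), turn(right), move(2)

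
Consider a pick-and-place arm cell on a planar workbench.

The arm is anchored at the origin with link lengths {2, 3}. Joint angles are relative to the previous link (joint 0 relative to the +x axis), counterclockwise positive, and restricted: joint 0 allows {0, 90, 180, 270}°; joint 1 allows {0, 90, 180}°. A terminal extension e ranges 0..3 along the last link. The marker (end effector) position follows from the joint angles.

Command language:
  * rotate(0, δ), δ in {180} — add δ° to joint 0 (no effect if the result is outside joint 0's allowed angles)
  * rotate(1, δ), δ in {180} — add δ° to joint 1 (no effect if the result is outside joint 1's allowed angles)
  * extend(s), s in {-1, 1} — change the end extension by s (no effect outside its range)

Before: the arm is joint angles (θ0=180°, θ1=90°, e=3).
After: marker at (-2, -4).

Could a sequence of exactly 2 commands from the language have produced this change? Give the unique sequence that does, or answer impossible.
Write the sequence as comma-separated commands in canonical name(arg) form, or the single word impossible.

from: joint angles (θ0=180°, θ1=90°, e=3)
1. extend(-1) → joint angles (θ0=180°, θ1=90°, e=2)
2. extend(-1) → joint angles (θ0=180°, θ1=90°, e=1)
no rival 2-sequence matches.

extend(-1), extend(-1)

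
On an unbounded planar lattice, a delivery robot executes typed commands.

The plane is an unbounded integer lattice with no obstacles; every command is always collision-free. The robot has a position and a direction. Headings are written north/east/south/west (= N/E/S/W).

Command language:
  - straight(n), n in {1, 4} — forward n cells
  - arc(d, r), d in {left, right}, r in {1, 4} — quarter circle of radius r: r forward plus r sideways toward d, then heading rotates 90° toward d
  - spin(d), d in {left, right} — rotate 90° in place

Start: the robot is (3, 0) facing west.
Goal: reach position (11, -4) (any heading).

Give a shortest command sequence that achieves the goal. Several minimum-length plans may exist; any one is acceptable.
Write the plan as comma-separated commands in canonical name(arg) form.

spin(left), arc(left, 4), straight(4)

start: (3, 0) facing west
step 1 (spin(left)): (3, 0) facing south
step 2 (arc(left, 4)): (7, -4) facing east
step 3 (straight(4)): (11, -4) facing east
minimal: 3 command(s), checked below 3.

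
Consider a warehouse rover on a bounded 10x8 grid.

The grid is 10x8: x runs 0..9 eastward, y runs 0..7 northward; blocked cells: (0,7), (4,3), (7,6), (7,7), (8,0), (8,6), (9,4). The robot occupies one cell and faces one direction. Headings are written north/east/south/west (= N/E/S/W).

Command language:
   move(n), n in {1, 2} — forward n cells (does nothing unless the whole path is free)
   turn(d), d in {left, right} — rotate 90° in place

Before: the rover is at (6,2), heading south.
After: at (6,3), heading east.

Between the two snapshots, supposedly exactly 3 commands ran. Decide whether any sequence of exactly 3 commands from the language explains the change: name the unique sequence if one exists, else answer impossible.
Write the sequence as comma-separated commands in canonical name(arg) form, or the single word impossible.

no 3-step route produces this change.

impossible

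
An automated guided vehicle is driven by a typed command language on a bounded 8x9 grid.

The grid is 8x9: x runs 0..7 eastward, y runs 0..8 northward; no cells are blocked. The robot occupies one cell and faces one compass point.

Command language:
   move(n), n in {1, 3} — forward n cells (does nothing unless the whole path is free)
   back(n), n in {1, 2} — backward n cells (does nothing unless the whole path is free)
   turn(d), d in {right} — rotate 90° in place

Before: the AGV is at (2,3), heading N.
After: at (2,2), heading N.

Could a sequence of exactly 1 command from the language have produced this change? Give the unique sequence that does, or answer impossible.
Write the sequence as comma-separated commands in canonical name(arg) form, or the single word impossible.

key: heading stays N — the single command does not turn
start: at (2,3), heading N
t=1 back(1) ⇒ at (2,2), heading N
all 5 alternatives checked — unique.

back(1)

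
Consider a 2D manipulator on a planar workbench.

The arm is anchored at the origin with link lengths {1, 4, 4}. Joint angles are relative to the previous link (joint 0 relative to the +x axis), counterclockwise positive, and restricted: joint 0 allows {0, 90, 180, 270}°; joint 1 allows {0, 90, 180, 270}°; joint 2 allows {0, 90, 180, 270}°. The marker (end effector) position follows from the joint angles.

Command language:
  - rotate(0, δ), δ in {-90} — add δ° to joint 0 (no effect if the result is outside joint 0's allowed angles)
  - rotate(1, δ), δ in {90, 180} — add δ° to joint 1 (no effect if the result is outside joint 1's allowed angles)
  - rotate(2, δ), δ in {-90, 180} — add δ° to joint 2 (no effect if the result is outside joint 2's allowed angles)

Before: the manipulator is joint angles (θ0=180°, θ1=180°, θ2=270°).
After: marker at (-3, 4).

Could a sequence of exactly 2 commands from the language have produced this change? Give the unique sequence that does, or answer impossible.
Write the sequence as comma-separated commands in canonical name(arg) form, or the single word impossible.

rotate(0, -90), rotate(0, -90)

t0: joint angles (θ0=180°, θ1=180°, θ2=270°)
1. rotate(0, -90) → joint angles (θ0=90°, θ1=180°, θ2=270°)
2. rotate(0, -90) → joint angles (θ0=0°, θ1=180°, θ2=270°)
uniquely the one of 25 2-step routes that fits.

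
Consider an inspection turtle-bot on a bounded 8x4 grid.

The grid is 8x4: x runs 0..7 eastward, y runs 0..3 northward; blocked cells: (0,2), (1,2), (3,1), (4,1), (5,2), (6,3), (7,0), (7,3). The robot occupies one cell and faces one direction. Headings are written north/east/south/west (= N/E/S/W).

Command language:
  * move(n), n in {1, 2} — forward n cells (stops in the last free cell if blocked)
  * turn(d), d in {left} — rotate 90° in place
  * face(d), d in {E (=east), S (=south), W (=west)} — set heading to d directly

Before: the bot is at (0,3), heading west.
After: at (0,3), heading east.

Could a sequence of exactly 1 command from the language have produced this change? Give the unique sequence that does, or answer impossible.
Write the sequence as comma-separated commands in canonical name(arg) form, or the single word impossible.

key: (0,3) unchanged — the single command moves nothing
from: at (0,3), heading west
step 1 (face(E)): at (0,3), heading east
no rival 1-sequence matches.

face(E)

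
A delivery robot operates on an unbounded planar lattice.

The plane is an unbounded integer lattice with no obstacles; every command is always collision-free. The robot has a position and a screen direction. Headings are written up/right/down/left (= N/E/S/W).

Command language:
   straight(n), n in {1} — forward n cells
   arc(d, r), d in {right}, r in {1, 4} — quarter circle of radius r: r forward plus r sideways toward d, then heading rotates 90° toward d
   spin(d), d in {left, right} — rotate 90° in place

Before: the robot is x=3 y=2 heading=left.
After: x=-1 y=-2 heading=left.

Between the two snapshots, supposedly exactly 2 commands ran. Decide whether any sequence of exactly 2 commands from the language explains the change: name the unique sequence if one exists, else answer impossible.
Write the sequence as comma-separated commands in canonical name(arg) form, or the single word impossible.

key: order matters: swapping spin(left) and arc(right, 4) lands elsewhere
t0: x=3 y=2 heading=left
[1] after spin(left): x=3 y=2 heading=down
[2] after arc(right, 4): x=-1 y=-2 heading=left
uniquely the one of 25 2-step routes that fits.

spin(left), arc(right, 4)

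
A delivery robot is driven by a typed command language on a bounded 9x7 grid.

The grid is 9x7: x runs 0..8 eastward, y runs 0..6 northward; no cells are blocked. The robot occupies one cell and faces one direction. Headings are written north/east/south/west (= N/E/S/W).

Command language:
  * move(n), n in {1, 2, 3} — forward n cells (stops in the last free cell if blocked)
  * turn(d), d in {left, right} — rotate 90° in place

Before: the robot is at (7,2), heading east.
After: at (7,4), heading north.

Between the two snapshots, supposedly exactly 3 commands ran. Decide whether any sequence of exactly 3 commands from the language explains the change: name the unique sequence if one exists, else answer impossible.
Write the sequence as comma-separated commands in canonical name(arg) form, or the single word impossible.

turn(left), move(1), move(1)

key: position moved to (7,4) AND the heading swung to N — translation plus rotation needed
start: at (7,2), heading east
step 1 (turn(left)): at (7,2), heading north
step 2 (move(1)): at (7,3), heading north
step 3 (move(1)): at (7,4), heading north
no rival 3-sequence matches.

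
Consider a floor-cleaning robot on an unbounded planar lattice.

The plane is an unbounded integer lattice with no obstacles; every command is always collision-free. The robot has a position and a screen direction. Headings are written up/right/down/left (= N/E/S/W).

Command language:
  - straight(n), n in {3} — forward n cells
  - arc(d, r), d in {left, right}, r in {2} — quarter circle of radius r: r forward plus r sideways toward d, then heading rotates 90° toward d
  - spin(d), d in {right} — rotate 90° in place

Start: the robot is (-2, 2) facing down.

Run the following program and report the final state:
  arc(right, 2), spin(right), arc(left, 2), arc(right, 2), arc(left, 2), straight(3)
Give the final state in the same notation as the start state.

(-13, 6) facing left

start: (-2, 2) facing down
t=1 arc(right, 2) ⇒ (-4, 0) facing left
t=2 spin(right) ⇒ (-4, 0) facing up
t=3 arc(left, 2) ⇒ (-6, 2) facing left
t=4 arc(right, 2) ⇒ (-8, 4) facing up
t=5 arc(left, 2) ⇒ (-10, 6) facing left
t=6 straight(3) ⇒ (-13, 6) facing left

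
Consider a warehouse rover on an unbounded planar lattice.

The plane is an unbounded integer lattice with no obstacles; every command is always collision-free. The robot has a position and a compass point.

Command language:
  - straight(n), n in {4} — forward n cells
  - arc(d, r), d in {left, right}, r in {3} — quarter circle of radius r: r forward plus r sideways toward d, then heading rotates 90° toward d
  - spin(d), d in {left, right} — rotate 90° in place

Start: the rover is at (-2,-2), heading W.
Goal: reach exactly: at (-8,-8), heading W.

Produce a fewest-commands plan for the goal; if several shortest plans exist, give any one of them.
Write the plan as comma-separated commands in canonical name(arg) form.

from: at (-2,-2), heading W
1. arc(left, 3) → at (-5,-5), heading S
2. arc(right, 3) → at (-8,-8), heading W
no 1-step plan works, so 2 is optimal.

arc(left, 3), arc(right, 3)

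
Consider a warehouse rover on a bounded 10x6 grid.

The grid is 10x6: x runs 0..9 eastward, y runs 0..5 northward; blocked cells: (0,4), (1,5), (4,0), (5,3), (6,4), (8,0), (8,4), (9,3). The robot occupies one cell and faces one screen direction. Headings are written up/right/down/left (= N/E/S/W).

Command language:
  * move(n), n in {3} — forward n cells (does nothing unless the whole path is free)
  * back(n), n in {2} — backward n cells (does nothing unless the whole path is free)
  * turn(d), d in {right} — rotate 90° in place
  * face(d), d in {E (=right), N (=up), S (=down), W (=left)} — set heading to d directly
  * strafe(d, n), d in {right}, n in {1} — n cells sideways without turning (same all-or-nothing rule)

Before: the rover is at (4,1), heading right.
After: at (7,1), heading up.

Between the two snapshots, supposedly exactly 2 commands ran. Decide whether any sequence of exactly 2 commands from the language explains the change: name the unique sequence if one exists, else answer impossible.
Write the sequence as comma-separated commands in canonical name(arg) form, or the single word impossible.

key: position moved to (7,1) AND the heading swung to N — translation plus rotation needed
initial: at (4,1), heading right
[1] after move(3): at (7,1), heading right
[2] after face(N): at (7,1), heading up
all 64 alternatives checked — unique.

move(3), face(N)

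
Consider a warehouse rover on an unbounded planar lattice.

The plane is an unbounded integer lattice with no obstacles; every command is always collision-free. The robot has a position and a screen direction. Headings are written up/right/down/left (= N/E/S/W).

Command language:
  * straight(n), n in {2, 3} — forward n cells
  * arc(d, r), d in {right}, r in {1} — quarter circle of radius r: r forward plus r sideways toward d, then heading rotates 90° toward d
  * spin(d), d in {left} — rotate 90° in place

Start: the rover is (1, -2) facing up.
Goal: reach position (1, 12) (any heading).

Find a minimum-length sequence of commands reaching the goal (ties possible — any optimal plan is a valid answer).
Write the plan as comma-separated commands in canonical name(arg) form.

from: (1, -2) facing up
t=1 straight(2) ⇒ (1, 0) facing up
t=2 straight(3) ⇒ (1, 3) facing up
t=3 straight(3) ⇒ (1, 6) facing up
t=4 straight(3) ⇒ (1, 9) facing up
t=5 straight(3) ⇒ (1, 12) facing up
no 4-step plan works, so 5 is optimal.

straight(2), straight(3), straight(3), straight(3), straight(3)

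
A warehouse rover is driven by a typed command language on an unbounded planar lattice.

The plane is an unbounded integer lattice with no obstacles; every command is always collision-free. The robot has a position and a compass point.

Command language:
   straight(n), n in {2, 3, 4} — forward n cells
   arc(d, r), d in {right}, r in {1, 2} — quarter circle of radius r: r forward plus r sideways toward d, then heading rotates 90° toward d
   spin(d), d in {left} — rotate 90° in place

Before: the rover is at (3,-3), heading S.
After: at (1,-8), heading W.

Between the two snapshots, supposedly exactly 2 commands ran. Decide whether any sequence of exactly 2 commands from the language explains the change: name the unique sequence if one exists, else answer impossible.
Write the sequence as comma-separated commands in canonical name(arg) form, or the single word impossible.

key: position moved to (1,-8) AND the heading swung to W — translation plus rotation needed
t0: at (3,-3), heading S
1. straight(3) → at (3,-6), heading S
2. arc(right, 2) → at (1,-8), heading W
all 36 alternatives checked — unique.

straight(3), arc(right, 2)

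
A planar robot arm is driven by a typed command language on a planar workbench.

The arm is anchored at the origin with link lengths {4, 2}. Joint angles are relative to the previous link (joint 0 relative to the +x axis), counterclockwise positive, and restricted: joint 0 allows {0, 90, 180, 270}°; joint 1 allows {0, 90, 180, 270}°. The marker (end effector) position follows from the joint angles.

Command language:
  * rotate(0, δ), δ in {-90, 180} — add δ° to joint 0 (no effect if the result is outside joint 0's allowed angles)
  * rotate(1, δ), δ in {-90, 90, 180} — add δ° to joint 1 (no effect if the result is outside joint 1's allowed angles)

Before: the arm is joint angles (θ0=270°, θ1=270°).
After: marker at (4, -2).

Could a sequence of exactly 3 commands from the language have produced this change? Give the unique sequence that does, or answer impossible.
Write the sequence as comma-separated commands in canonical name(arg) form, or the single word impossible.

t0: joint angles (θ0=270°, θ1=270°)
t=1 rotate(0, -90) ⇒ joint angles (θ0=180°, θ1=270°)
t=2 rotate(0, -90) ⇒ joint angles (θ0=90°, θ1=270°)
t=3 rotate(0, -90) ⇒ joint angles (θ0=0°, θ1=270°)
no other 3-command option fits: unique.

rotate(0, -90), rotate(0, -90), rotate(0, -90)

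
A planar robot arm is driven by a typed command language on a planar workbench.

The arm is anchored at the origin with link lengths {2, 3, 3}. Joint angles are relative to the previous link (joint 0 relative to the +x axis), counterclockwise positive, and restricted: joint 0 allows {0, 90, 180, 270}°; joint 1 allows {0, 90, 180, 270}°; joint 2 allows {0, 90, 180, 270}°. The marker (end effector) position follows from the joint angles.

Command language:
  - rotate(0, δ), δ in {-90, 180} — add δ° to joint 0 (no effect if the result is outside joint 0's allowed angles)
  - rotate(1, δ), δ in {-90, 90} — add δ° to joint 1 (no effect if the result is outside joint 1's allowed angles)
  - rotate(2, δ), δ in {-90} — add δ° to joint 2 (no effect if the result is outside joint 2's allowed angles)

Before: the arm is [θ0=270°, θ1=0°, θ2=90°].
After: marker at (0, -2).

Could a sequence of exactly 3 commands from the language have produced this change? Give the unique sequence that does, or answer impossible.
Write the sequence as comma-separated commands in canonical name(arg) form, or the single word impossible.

rotate(2, -90), rotate(2, -90), rotate(2, -90)

initial: [θ0=270°, θ1=0°, θ2=90°]
[1] after rotate(2, -90): [θ0=270°, θ1=0°, θ2=0°]
[2] after rotate(2, -90): [θ0=270°, θ1=0°, θ2=270°]
[3] after rotate(2, -90): [θ0=270°, θ1=0°, θ2=180°]
no rival 3-sequence matches.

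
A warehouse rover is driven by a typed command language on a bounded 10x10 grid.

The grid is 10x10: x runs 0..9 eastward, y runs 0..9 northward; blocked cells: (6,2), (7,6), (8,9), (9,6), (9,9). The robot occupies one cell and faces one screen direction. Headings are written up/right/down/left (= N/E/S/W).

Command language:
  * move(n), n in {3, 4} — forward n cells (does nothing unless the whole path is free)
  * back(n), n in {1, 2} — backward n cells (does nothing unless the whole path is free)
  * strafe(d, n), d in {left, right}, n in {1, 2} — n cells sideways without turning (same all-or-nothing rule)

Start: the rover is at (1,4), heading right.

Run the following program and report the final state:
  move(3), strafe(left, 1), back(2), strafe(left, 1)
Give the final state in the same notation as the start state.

start: at (1,4), heading right
[1] after move(3): at (4,4), heading right
[2] after strafe(left, 1): at (4,5), heading right
[3] after back(2): at (2,5), heading right
[4] after strafe(left, 1): at (2,6), heading right

at (2,6), heading right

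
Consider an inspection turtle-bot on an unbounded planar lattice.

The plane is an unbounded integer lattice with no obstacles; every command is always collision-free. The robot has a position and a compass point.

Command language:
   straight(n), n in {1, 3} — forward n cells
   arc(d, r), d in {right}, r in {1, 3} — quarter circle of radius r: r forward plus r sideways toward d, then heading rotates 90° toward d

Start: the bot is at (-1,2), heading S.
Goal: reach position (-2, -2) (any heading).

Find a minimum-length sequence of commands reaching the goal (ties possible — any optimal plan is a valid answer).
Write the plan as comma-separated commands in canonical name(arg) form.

straight(3), arc(right, 1)

t0: at (-1,2), heading S
[1] after straight(3): at (-1,-1), heading S
[2] after arc(right, 1): at (-2,-2), heading W
no 1-step plan works, so 2 is optimal.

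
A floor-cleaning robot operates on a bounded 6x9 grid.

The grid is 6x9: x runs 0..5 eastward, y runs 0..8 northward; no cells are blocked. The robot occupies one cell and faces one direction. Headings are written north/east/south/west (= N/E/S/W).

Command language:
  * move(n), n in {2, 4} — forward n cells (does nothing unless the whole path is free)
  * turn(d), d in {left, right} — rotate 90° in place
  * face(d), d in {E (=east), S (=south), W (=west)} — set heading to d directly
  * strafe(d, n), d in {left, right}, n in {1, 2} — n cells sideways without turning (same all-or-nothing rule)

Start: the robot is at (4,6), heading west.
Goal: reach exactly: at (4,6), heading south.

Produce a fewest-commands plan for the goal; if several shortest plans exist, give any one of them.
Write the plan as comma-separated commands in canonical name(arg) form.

t0: at (4,6), heading west
1. face(S) → at (4,6), heading south
no 0-step plan works, so 1 is optimal.

face(S)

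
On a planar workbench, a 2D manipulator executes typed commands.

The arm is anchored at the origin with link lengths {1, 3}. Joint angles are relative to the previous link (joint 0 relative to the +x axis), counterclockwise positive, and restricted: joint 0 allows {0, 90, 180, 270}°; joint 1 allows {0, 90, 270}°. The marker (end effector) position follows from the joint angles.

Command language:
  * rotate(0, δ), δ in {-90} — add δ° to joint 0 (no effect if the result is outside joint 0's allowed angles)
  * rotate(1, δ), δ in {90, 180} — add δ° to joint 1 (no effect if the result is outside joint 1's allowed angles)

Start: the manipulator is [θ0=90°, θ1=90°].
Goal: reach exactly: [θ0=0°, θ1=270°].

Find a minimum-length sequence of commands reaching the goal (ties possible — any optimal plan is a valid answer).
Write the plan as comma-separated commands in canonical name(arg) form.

rotate(1, 180), rotate(0, -90)

begin: [θ0=90°, θ1=90°]
t=1 rotate(1, 180) ⇒ [θ0=90°, θ1=270°]
t=2 rotate(0, -90) ⇒ [θ0=0°, θ1=270°]
nothing shorter than 2 reaches the goal.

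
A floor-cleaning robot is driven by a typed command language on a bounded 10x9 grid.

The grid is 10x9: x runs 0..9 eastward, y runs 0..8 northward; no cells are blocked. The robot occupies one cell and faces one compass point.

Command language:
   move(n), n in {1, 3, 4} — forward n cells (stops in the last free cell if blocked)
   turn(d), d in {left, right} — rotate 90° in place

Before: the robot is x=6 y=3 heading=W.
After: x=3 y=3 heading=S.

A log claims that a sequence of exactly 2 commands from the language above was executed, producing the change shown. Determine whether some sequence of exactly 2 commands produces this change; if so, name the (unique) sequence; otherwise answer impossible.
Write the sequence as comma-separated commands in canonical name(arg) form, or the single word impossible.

key: running turn(left) before move(3) would end elsewhere — order is forced
from: x=6 y=3 heading=W
step 1 (move(3)): x=3 y=3 heading=W
step 2 (turn(left)): x=3 y=3 heading=S
no rival 2-sequence matches.

move(3), turn(left)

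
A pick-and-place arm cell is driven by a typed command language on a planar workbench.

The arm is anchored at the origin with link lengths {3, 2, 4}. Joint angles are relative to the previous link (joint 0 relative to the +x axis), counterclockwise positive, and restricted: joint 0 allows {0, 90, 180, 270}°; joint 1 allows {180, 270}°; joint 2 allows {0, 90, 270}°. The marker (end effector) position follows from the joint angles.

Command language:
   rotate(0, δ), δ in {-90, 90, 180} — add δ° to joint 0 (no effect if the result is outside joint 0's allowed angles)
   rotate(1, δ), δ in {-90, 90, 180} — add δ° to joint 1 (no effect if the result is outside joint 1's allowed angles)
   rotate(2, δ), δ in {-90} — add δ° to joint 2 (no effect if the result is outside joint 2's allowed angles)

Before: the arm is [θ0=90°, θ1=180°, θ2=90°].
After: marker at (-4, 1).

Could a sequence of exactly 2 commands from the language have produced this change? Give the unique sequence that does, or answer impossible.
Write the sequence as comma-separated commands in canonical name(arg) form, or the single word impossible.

rotate(2, -90), rotate(2, -90)

from: [θ0=90°, θ1=180°, θ2=90°]
step 1 (rotate(2, -90)): [θ0=90°, θ1=180°, θ2=0°]
step 2 (rotate(2, -90)): [θ0=90°, θ1=180°, θ2=270°]
no rival 2-sequence matches.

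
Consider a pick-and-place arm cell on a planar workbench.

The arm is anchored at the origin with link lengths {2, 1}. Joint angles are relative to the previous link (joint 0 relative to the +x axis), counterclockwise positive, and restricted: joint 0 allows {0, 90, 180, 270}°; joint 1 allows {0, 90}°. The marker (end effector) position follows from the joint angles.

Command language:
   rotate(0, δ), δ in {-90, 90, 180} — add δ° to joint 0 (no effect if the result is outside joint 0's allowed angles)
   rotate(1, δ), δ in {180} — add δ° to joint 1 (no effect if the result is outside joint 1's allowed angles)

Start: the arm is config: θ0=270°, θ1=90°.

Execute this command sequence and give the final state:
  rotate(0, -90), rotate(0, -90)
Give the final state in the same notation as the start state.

start: config: θ0=270°, θ1=90°
t=1 rotate(0, -90) ⇒ config: θ0=180°, θ1=90°
t=2 rotate(0, -90) ⇒ config: θ0=90°, θ1=90°

config: θ0=90°, θ1=90°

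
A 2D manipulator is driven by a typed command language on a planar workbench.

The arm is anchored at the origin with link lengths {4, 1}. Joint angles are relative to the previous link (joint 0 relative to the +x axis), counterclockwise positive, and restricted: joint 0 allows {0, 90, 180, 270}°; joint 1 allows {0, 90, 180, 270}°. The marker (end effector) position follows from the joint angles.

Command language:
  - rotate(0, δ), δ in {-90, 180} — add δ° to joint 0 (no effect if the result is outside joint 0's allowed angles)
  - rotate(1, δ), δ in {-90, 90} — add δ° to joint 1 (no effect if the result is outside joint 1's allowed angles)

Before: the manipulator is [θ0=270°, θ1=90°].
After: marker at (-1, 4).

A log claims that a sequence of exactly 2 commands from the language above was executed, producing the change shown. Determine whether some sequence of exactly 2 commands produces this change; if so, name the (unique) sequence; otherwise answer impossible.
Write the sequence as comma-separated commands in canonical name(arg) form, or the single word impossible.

start: [θ0=270°, θ1=90°]
step 1 (rotate(0, -90)): [θ0=180°, θ1=90°]
step 2 (rotate(0, -90)): [θ0=90°, θ1=90°]
no rival 2-sequence matches.

rotate(0, -90), rotate(0, -90)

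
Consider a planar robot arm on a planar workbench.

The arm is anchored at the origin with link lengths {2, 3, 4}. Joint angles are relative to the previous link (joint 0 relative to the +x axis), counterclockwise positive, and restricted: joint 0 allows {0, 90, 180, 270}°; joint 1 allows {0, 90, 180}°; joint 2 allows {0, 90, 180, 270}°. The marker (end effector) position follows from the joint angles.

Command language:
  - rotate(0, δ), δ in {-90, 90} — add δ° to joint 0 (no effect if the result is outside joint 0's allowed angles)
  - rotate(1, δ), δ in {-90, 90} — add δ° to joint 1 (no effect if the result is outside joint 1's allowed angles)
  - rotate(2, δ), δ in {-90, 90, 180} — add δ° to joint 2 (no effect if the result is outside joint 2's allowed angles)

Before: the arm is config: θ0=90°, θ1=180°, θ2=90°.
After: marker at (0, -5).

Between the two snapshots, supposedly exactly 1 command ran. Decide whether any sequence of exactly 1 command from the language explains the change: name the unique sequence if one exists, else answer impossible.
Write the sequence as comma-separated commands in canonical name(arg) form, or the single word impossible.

start: config: θ0=90°, θ1=180°, θ2=90°
step 1 (rotate(2, -90)): config: θ0=90°, θ1=180°, θ2=0°
no other 1-command option fits: unique.

rotate(2, -90)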